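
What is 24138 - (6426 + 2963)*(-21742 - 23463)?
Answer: 424453883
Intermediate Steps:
24138 - (6426 + 2963)*(-21742 - 23463) = 24138 - 9389*(-45205) = 24138 - 1*(-424429745) = 24138 + 424429745 = 424453883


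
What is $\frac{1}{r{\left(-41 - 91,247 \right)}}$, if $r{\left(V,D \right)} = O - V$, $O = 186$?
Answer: $\frac{1}{318} \approx 0.0031447$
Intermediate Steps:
$r{\left(V,D \right)} = 186 - V$
$\frac{1}{r{\left(-41 - 91,247 \right)}} = \frac{1}{186 - \left(-41 - 91\right)} = \frac{1}{186 - -132} = \frac{1}{186 + 132} = \frac{1}{318}$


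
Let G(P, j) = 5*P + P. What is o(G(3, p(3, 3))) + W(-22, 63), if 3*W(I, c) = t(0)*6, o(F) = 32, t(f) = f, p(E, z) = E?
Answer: 32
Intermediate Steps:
G(P, j) = 6*P
W(I, c) = 0 (W(I, c) = (0*6)/3 = (1/3)*0 = 0)
o(G(3, p(3, 3))) + W(-22, 63) = 32 + 0 = 32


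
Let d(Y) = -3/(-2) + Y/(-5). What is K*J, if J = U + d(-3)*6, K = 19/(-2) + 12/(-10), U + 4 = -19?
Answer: 2782/25 ≈ 111.28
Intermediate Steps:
U = -23 (U = -4 - 19 = -23)
K = -107/10 (K = 19*(-½) + 12*(-⅒) = -19/2 - 6/5 = -107/10 ≈ -10.700)
d(Y) = 3/2 - Y/5 (d(Y) = -3*(-½) + Y*(-⅕) = 3/2 - Y/5)
J = -52/5 (J = -23 + (3/2 - ⅕*(-3))*6 = -23 + (3/2 + ⅗)*6 = -23 + (21/10)*6 = -23 + 63/5 = -52/5 ≈ -10.400)
K*J = -107/10*(-52/5) = 2782/25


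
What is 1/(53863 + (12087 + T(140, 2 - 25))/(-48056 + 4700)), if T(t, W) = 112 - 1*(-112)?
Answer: 43356/2335271917 ≈ 1.8566e-5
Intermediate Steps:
T(t, W) = 224 (T(t, W) = 112 + 112 = 224)
1/(53863 + (12087 + T(140, 2 - 25))/(-48056 + 4700)) = 1/(53863 + (12087 + 224)/(-48056 + 4700)) = 1/(53863 + 12311/(-43356)) = 1/(53863 + 12311*(-1/43356)) = 1/(53863 - 12311/43356) = 1/(2335271917/43356) = 43356/2335271917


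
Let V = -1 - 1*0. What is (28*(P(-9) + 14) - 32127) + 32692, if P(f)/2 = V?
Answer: 901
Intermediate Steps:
V = -1 (V = -1 + 0 = -1)
P(f) = -2 (P(f) = 2*(-1) = -2)
(28*(P(-9) + 14) - 32127) + 32692 = (28*(-2 + 14) - 32127) + 32692 = (28*12 - 32127) + 32692 = (336 - 32127) + 32692 = -31791 + 32692 = 901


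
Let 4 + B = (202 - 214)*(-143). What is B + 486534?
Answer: 488246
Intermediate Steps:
B = 1712 (B = -4 + (202 - 214)*(-143) = -4 - 12*(-143) = -4 + 1716 = 1712)
B + 486534 = 1712 + 486534 = 488246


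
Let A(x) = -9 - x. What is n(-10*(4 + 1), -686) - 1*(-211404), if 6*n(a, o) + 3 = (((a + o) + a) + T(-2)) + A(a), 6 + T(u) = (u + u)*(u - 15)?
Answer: 633869/3 ≈ 2.1129e+5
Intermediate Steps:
T(u) = -6 + 2*u*(-15 + u) (T(u) = -6 + (u + u)*(u - 15) = -6 + (2*u)*(-15 + u) = -6 + 2*u*(-15 + u))
n(a, o) = 25/3 + a/6 + o/6 (n(a, o) = -1/2 + ((((a + o) + a) + (-6 - 30*(-2) + 2*(-2)**2)) + (-9 - a))/6 = -1/2 + (((o + 2*a) + (-6 + 60 + 2*4)) + (-9 - a))/6 = -1/2 + (((o + 2*a) + (-6 + 60 + 8)) + (-9 - a))/6 = -1/2 + (((o + 2*a) + 62) + (-9 - a))/6 = -1/2 + ((62 + o + 2*a) + (-9 - a))/6 = -1/2 + (53 + a + o)/6 = -1/2 + (53/6 + a/6 + o/6) = 25/3 + a/6 + o/6)
n(-10*(4 + 1), -686) - 1*(-211404) = (25/3 + (-10*(4 + 1))/6 + (1/6)*(-686)) - 1*(-211404) = (25/3 + (-10*5)/6 - 343/3) + 211404 = (25/3 + (1/6)*(-50) - 343/3) + 211404 = (25/3 - 25/3 - 343/3) + 211404 = -343/3 + 211404 = 633869/3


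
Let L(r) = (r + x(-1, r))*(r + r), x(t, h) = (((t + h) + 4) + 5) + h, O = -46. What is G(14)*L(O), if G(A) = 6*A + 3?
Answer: 1040520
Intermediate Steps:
x(t, h) = 9 + t + 2*h (x(t, h) = (((h + t) + 4) + 5) + h = ((4 + h + t) + 5) + h = (9 + h + t) + h = 9 + t + 2*h)
L(r) = 2*r*(8 + 3*r) (L(r) = (r + (9 - 1 + 2*r))*(r + r) = (r + (8 + 2*r))*(2*r) = (8 + 3*r)*(2*r) = 2*r*(8 + 3*r))
G(A) = 3 + 6*A
G(14)*L(O) = (3 + 6*14)*(2*(-46)*(8 + 3*(-46))) = (3 + 84)*(2*(-46)*(8 - 138)) = 87*(2*(-46)*(-130)) = 87*11960 = 1040520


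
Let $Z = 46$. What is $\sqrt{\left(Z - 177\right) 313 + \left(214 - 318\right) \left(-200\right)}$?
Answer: $i \sqrt{20203} \approx 142.14 i$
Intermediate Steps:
$\sqrt{\left(Z - 177\right) 313 + \left(214 - 318\right) \left(-200\right)} = \sqrt{\left(46 - 177\right) 313 + \left(214 - 318\right) \left(-200\right)} = \sqrt{\left(-131\right) 313 - -20800} = \sqrt{-41003 + 20800} = \sqrt{-20203} = i \sqrt{20203}$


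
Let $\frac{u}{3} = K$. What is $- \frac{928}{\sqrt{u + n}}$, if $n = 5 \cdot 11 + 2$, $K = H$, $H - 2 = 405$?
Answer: $- \frac{464 \sqrt{142}}{213} \approx -25.959$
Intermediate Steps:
$H = 407$ ($H = 2 + 405 = 407$)
$K = 407$
$n = 57$ ($n = 55 + 2 = 57$)
$u = 1221$ ($u = 3 \cdot 407 = 1221$)
$- \frac{928}{\sqrt{u + n}} = - \frac{928}{\sqrt{1221 + 57}} = - \frac{928}{\sqrt{1278}} = - \frac{928}{3 \sqrt{142}} = - 928 \frac{\sqrt{142}}{426} = - \frac{464 \sqrt{142}}{213}$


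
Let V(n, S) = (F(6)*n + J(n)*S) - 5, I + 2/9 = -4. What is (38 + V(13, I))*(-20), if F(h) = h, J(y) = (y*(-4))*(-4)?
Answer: 138100/9 ≈ 15344.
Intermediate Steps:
J(y) = 16*y (J(y) = -4*y*(-4) = 16*y)
I = -38/9 (I = -2/9 - 4 = -38/9 ≈ -4.2222)
V(n, S) = -5 + 6*n + 16*S*n (V(n, S) = (6*n + (16*n)*S) - 5 = (6*n + 16*S*n) - 5 = -5 + 6*n + 16*S*n)
(38 + V(13, I))*(-20) = (38 + (-5 + 6*13 + 16*(-38/9)*13))*(-20) = (38 + (-5 + 78 - 7904/9))*(-20) = (38 - 7247/9)*(-20) = -6905/9*(-20) = 138100/9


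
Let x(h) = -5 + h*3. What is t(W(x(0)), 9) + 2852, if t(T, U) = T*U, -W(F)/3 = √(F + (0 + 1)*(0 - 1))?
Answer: 2852 - 27*I*√6 ≈ 2852.0 - 66.136*I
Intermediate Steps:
x(h) = -5 + 3*h
W(F) = -3*√(-1 + F) (W(F) = -3*√(F + (0 + 1)*(0 - 1)) = -3*√(F + 1*(-1)) = -3*√(F - 1) = -3*√(-1 + F))
t(W(x(0)), 9) + 2852 = -3*√(-1 + (-5 + 3*0))*9 + 2852 = -3*√(-1 + (-5 + 0))*9 + 2852 = -3*√(-1 - 5)*9 + 2852 = -3*I*√6*9 + 2852 = -27*I*√6 + 2852 = 2852 - 27*I*√6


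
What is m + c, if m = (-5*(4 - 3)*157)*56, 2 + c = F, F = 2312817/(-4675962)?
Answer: -68522318087/1558654 ≈ -43963.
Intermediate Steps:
F = -770939/1558654 (F = 2312817*(-1/4675962) = -770939/1558654 ≈ -0.49462)
c = -3888247/1558654 (c = -2 - 770939/1558654 = -3888247/1558654 ≈ -2.4946)
m = -43960 (m = (-5*1*157)*56 = -5*157*56 = -785*56 = -43960)
m + c = -43960 - 3888247/1558654 = -68522318087/1558654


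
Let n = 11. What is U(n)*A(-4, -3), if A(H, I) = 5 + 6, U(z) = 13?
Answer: 143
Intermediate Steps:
A(H, I) = 11
U(n)*A(-4, -3) = 13*11 = 143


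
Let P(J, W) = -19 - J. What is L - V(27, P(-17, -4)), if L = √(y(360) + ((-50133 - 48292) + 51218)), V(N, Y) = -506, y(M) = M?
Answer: 506 + I*√46847 ≈ 506.0 + 216.44*I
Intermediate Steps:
L = I*√46847 (L = √(360 + ((-50133 - 48292) + 51218)) = √(360 + (-98425 + 51218)) = √(360 - 47207) = √(-46847) = I*√46847 ≈ 216.44*I)
L - V(27, P(-17, -4)) = I*√46847 - 1*(-506) = I*√46847 + 506 = 506 + I*√46847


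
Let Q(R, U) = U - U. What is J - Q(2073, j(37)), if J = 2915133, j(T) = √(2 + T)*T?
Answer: 2915133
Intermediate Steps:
j(T) = T*√(2 + T)
Q(R, U) = 0
J - Q(2073, j(37)) = 2915133 - 1*0 = 2915133 + 0 = 2915133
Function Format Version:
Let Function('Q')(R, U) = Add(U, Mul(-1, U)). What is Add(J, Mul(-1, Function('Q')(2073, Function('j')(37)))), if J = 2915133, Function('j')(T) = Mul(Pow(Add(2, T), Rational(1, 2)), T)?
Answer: 2915133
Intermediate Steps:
Function('j')(T) = Mul(T, Pow(Add(2, T), Rational(1, 2)))
Function('Q')(R, U) = 0
Add(J, Mul(-1, Function('Q')(2073, Function('j')(37)))) = Add(2915133, Mul(-1, 0)) = Add(2915133, 0) = 2915133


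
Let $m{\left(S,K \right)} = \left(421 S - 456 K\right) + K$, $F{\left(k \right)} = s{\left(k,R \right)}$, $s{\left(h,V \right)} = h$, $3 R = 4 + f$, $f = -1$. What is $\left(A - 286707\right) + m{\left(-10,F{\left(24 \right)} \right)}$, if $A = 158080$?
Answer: $-143757$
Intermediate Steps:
$R = 1$ ($R = \frac{4 - 1}{3} = \frac{1}{3} \cdot 3 = 1$)
$F{\left(k \right)} = k$
$m{\left(S,K \right)} = - 455 K + 421 S$ ($m{\left(S,K \right)} = \left(- 456 K + 421 S\right) + K = - 455 K + 421 S$)
$\left(A - 286707\right) + m{\left(-10,F{\left(24 \right)} \right)} = \left(158080 - 286707\right) + \left(\left(-455\right) 24 + 421 \left(-10\right)\right) = -128627 - 15130 = -143757$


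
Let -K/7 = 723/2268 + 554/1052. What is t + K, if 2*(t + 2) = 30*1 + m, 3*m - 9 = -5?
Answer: 220099/28404 ≈ 7.7489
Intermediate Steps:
m = 4/3 (m = 3 + (⅓)*(-5) = 3 - 5/3 = 4/3 ≈ 1.3333)
K = -168089/28404 (K = -7*(723/2268 + 554/1052) = -7*(723*(1/2268) + 554*(1/1052)) = -7*(241/756 + 277/526) = -7*168089/198828 = -168089/28404 ≈ -5.9178)
t = 41/3 (t = -2 + (30*1 + 4/3)/2 = -2 + (30 + 4/3)/2 = -2 + (½)*(94/3) = -2 + 47/3 = 41/3 ≈ 13.667)
t + K = 41/3 - 168089/28404 = 220099/28404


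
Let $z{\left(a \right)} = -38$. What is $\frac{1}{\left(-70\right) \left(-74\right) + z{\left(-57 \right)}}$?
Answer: $\frac{1}{5142} \approx 0.00019448$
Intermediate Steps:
$\frac{1}{\left(-70\right) \left(-74\right) + z{\left(-57 \right)}} = \frac{1}{\left(-70\right) \left(-74\right) - 38} = \frac{1}{5180 - 38} = \frac{1}{5142}$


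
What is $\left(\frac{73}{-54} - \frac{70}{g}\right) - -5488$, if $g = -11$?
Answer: $\frac{3262849}{594} \approx 5493.0$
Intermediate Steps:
$\left(\frac{73}{-54} - \frac{70}{g}\right) - -5488 = \left(\frac{73}{-54} - \frac{70}{-11}\right) - -5488 = \left(73 \left(- \frac{1}{54}\right) - - \frac{70}{11}\right) + 5488 = \left(- \frac{73}{54} + \frac{70}{11}\right) + 5488 = \frac{2977}{594} + 5488 = \frac{3262849}{594}$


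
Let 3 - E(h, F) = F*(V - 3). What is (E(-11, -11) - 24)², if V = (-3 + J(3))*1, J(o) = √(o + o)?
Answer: 8295 - 1914*√6 ≈ 3606.7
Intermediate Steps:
J(o) = √2*√o (J(o) = √(2*o) = √2*√o)
V = -3 + √6 (V = (-3 + √2*√3)*1 = (-3 + √6)*1 = -3 + √6 ≈ -0.55051)
E(h, F) = 3 - F*(-6 + √6) (E(h, F) = 3 - F*((-3 + √6) - 3) = 3 - F*(-6 + √6))
(E(-11, -11) - 24)² = ((3 + 6*(-11) - 1*(-11)*√6) - 24)² = ((3 - 66 + 11*√6) - 24)² = ((-63 + 11*√6) - 24)² = (-87 + 11*√6)²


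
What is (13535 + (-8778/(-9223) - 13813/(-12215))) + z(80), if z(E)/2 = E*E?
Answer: 2967107937144/112658945 ≈ 26337.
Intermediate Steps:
z(E) = 2*E**2 (z(E) = 2*(E*E) = 2*E**2)
(13535 + (-8778/(-9223) - 13813/(-12215))) + z(80) = (13535 + (-8778/(-9223) - 13813/(-12215))) + 2*80**2 = (13535 + (-8778*(-1/9223) - 13813*(-1/12215))) + 2*6400 = (13535 + (8778/9223 + 13813/12215)) + 12800 = (13535 + 234620569/112658945) + 12800 = 1525073441144/112658945 + 12800 = 2967107937144/112658945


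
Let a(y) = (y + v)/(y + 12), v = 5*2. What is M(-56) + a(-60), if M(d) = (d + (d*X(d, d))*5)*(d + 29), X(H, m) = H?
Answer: -10124327/24 ≈ -4.2185e+5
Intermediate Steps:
v = 10
M(d) = (29 + d)*(d + 5*d²) (M(d) = (d + (d*d)*5)*(d + 29) = (d + d²*5)*(29 + d) = (d + 5*d²)*(29 + d) = (29 + d)*(d + 5*d²))
a(y) = (10 + y)/(12 + y) (a(y) = (y + 10)/(y + 12) = (10 + y)/(12 + y))
M(-56) + a(-60) = -56*(29 + 5*(-56)² + 146*(-56)) + (10 - 60)/(12 - 60) = -56*(29 + 5*3136 - 8176) - 50/(-48) = -56*(29 + 15680 - 8176) - 1/48*(-50) = -56*7533 + 25/24 = -421848 + 25/24 = -10124327/24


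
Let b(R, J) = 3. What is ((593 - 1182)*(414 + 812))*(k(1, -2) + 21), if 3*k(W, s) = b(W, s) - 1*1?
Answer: -46937410/3 ≈ -1.5646e+7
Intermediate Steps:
k(W, s) = ⅔ (k(W, s) = (3 - 1*1)/3 = (3 - 1)/3 = (⅓)*2 = ⅔)
((593 - 1182)*(414 + 812))*(k(1, -2) + 21) = ((593 - 1182)*(414 + 812))*(⅔ + 21) = -589*1226*(65/3) = -722114*65/3 = -46937410/3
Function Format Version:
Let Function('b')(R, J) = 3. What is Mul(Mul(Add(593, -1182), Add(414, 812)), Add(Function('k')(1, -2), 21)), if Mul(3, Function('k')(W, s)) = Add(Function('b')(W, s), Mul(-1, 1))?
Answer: Rational(-46937410, 3) ≈ -1.5646e+7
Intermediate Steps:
Function('k')(W, s) = Rational(2, 3) (Function('k')(W, s) = Mul(Rational(1, 3), Add(3, Mul(-1, 1))) = Mul(Rational(1, 3), Add(3, -1)) = Mul(Rational(1, 3), 2) = Rational(2, 3))
Mul(Mul(Add(593, -1182), Add(414, 812)), Add(Function('k')(1, -2), 21)) = Mul(Mul(Add(593, -1182), Add(414, 812)), Add(Rational(2, 3), 21)) = Mul(Mul(-589, 1226), Rational(65, 3)) = Mul(-722114, Rational(65, 3)) = Rational(-46937410, 3)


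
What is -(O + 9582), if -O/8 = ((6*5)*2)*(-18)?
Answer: -18222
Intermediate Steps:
O = 8640 (O = -8*(6*5)*2*(-18) = -8*30*2*(-18) = -480*(-18) = -8*(-1080) = 8640)
-(O + 9582) = -(8640 + 9582) = -1*18222 = -18222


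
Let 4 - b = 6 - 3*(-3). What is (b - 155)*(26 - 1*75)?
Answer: 8134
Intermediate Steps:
b = -11 (b = 4 - (6 - 3*(-3)) = 4 - (6 + 9) = 4 - 1*15 = 4 - 15 = -11)
(b - 155)*(26 - 1*75) = (-11 - 155)*(26 - 1*75) = -166*(26 - 75) = -166*(-49) = 8134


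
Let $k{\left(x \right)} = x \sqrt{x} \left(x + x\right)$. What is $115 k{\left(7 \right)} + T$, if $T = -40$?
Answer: $-40 + 11270 \sqrt{7} \approx 29778.0$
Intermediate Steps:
$k{\left(x \right)} = 2 x^{\frac{5}{2}}$ ($k{\left(x \right)} = x^{\frac{3}{2}} \cdot 2 x = 2 x^{\frac{5}{2}}$)
$115 k{\left(7 \right)} + T = 115 \cdot 2 \cdot 7^{\frac{5}{2}} - 40 = 115 \cdot 2 \cdot 49 \sqrt{7} - 40 = 115 \cdot 98 \sqrt{7} - 40 = 11270 \sqrt{7} - 40 = -40 + 11270 \sqrt{7}$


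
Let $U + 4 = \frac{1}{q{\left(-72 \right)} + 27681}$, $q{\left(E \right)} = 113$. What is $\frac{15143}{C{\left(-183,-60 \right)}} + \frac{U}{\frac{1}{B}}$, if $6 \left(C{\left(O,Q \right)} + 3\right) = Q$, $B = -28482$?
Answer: $\frac{120542716}{1069} \approx 1.1276 \cdot 10^{5}$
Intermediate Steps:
$C{\left(O,Q \right)} = -3 + \frac{Q}{6}$
$U = - \frac{111175}{27794}$ ($U = -4 + \frac{1}{113 + 27681} = -4 + \frac{1}{27794} = - \frac{111175}{27794} \approx -4.0$)
$\frac{15143}{C{\left(-183,-60 \right)}} + \frac{U}{\frac{1}{B}} = \frac{15143}{-3 + \frac{1}{6} \left(-60\right)} - \frac{111175}{27794 \frac{1}{-28482}} = \frac{15143}{-3 - 10} - \frac{111175}{27794 \left(- \frac{1}{28482}\right)} = \frac{15143}{-13} - - \frac{1583243175}{13897} = 15143 \left(- \frac{1}{13}\right) + \frac{1583243175}{13897} = - \frac{15143}{13} + \frac{1583243175}{13897} = \frac{120542716}{1069}$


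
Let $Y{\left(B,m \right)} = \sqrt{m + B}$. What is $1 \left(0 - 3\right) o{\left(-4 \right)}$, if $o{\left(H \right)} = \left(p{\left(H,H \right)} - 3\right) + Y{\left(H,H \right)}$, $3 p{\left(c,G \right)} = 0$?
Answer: $9 - 6 i \sqrt{2} \approx 9.0 - 8.4853 i$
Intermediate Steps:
$Y{\left(B,m \right)} = \sqrt{B + m}$
$p{\left(c,G \right)} = 0$ ($p{\left(c,G \right)} = \frac{1}{3} \cdot 0 = 0$)
$o{\left(H \right)} = -3 + \sqrt{2} \sqrt{H}$ ($o{\left(H \right)} = \left(0 - 3\right) + \sqrt{H + H} = -3 + \sqrt{2 H} = -3 + \sqrt{2} \sqrt{H}$)
$1 \left(0 - 3\right) o{\left(-4 \right)} = 1 \left(0 - 3\right) \left(-3 + \sqrt{2} \sqrt{-4}\right) = 1 \left(-3\right) \left(-3 + \sqrt{2} \cdot 2 i\right) = - 3 \left(-3 + 2 i \sqrt{2}\right) = 9 - 6 i \sqrt{2}$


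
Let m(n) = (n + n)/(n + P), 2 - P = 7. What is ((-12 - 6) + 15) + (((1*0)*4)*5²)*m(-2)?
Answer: -3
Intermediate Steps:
P = -5 (P = 2 - 1*7 = 2 - 7 = -5)
m(n) = 2*n/(-5 + n) (m(n) = (n + n)/(n - 5) = (2*n)/(-5 + n) = 2*n/(-5 + n))
((-12 - 6) + 15) + (((1*0)*4)*5²)*m(-2) = ((-12 - 6) + 15) + (((1*0)*4)*5²)*(2*(-2)/(-5 - 2)) = (-18 + 15) + ((0*4)*25)*(2*(-2)/(-7)) = -3 + (0*25)*(2*(-2)*(-⅐)) = -3 + 0*(4/7) = -3 + 0 = -3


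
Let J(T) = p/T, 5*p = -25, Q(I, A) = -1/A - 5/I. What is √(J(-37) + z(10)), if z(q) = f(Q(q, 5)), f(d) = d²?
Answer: 3*√9509/370 ≈ 0.79066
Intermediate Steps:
p = -5 (p = (⅕)*(-25) = -5)
z(q) = (-⅕ - 5/q)² (z(q) = (-1/5 - 5/q)² = (-1*⅕ - 5/q)² = (-⅕ - 5/q)²)
J(T) = -5/T
√(J(-37) + z(10)) = √(-5/(-37) + (1/25)*(25 + 10)²/10²) = √(-5*(-1/37) + (1/25)*(1/100)*35²) = √(5/37 + (1/25)*(1/100)*1225) = √(5/37 + 49/100) = √(2313/3700) = 3*√9509/370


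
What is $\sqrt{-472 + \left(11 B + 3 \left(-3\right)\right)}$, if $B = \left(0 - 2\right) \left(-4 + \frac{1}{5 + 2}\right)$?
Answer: $\frac{i \sqrt{19411}}{7} \approx 19.903 i$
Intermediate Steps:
$B = \frac{54}{7}$ ($B = - 2 \left(-4 + \frac{1}{7}\right) = \left(-2\right) \left(- \frac{27}{7}\right) = \frac{54}{7} \approx 7.7143$)
$\sqrt{-472 + \left(11 B + 3 \left(-3\right)\right)} = \sqrt{-472 + \left(11 \cdot \frac{54}{7} + 3 \left(-3\right)\right)} = \sqrt{-472 + \left(\frac{594}{7} - 9\right)} = \sqrt{-472 + \frac{531}{7}} = \sqrt{- \frac{2773}{7}} = \frac{i \sqrt{19411}}{7}$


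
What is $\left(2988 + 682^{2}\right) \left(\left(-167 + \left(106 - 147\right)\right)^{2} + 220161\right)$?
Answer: $123312403600$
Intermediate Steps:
$\left(2988 + 682^{2}\right) \left(\left(-167 + \left(106 - 147\right)\right)^{2} + 220161\right) = \left(2988 + 465124\right) \left(\left(-167 - 41\right)^{2} + 220161\right) = 468112 \left(\left(-208\right)^{2} + 220161\right) = 468112 \left(43264 + 220161\right) = 468112 \cdot 263425 = 123312403600$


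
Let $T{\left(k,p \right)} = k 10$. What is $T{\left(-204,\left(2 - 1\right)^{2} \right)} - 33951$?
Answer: $-35991$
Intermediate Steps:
$T{\left(k,p \right)} = 10 k$
$T{\left(-204,\left(2 - 1\right)^{2} \right)} - 33951 = 10 \left(-204\right) - 33951 = -2040 - 33951 = -35991$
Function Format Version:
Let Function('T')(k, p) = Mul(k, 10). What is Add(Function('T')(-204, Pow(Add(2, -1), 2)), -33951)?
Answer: -35991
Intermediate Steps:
Function('T')(k, p) = Mul(10, k)
Add(Function('T')(-204, Pow(Add(2, -1), 2)), -33951) = Add(Mul(10, -204), -33951) = Add(-2040, -33951) = -35991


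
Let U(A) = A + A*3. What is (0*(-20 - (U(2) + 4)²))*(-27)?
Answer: 0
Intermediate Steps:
U(A) = 4*A (U(A) = A + 3*A = 4*A)
(0*(-20 - (U(2) + 4)²))*(-27) = (0*(-20 - (4*2 + 4)²))*(-27) = (0*(-20 - (8 + 4)²))*(-27) = (0*(-20 - 1*12²))*(-27) = (0*(-20 - 1*144))*(-27) = (0*(-20 - 144))*(-27) = (0*(-164))*(-27) = 0*(-27) = 0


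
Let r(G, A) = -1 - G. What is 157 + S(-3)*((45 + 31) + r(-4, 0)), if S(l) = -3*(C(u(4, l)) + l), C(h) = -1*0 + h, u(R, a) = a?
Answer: 1579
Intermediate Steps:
C(h) = h (C(h) = 0 + h = h)
S(l) = -6*l (S(l) = -3*(l + l) = -6*l)
157 + S(-3)*((45 + 31) + r(-4, 0)) = 157 + (-6*(-3))*((45 + 31) + (-1 - 1*(-4))) = 157 + 18*(76 + (-1 + 4)) = 157 + 18*(76 + 3) = 157 + 18*79 = 157 + 1422 = 1579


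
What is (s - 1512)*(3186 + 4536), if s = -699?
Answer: -17073342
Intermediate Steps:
(s - 1512)*(3186 + 4536) = (-699 - 1512)*(3186 + 4536) = -2211*7722 = -17073342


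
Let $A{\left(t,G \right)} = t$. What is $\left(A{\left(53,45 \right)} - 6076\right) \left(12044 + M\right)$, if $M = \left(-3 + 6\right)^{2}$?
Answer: $-72595219$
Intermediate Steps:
$M = 9$ ($M = 3^{2} = 9$)
$\left(A{\left(53,45 \right)} - 6076\right) \left(12044 + M\right) = \left(53 - 6076\right) \left(12044 + 9\right) = \left(-6023\right) 12053 = -72595219$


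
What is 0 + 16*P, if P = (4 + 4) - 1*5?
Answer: 48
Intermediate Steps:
P = 3 (P = 8 - 5 = 3)
0 + 16*P = 0 + 16*3 = 0 + 48 = 48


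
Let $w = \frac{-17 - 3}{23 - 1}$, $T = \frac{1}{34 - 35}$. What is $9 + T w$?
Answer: $\frac{109}{11} \approx 9.9091$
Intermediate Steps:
$T = -1$ ($T = \frac{1}{34 - 35} = \frac{1}{-1} = -1$)
$w = - \frac{10}{11}$ ($w = - \frac{20}{22} = \left(-20\right) \frac{1}{22} = - \frac{10}{11} \approx -0.90909$)
$9 + T w = 9 - - \frac{10}{11} = 9 + \frac{10}{11} = \frac{109}{11}$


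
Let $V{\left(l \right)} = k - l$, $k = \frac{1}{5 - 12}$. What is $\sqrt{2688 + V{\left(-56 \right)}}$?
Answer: $\frac{\sqrt{134449}}{7} \approx 52.382$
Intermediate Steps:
$k = - \frac{1}{7}$ ($k = \frac{1}{-7} = - \frac{1}{7} \approx -0.14286$)
$V{\left(l \right)} = - \frac{1}{7} - l$
$\sqrt{2688 + V{\left(-56 \right)}} = \sqrt{2688 - - \frac{391}{7}} = \sqrt{2688 + \left(- \frac{1}{7} + 56\right)} = \sqrt{2688 + \frac{391}{7}} = \sqrt{\frac{19207}{7}} = \frac{\sqrt{134449}}{7}$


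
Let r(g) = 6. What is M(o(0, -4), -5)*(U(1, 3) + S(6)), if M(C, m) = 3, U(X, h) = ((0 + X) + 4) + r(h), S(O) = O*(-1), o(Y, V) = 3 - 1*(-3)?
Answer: 15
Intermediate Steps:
o(Y, V) = 6 (o(Y, V) = 3 + 3 = 6)
S(O) = -O
U(X, h) = 10 + X (U(X, h) = ((0 + X) + 4) + 6 = (X + 4) + 6 = (4 + X) + 6 = 10 + X)
M(o(0, -4), -5)*(U(1, 3) + S(6)) = 3*((10 + 1) - 1*6) = 3*(11 - 6) = 3*5 = 15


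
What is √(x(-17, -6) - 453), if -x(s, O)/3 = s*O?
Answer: I*√759 ≈ 27.55*I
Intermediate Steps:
x(s, O) = -3*O*s (x(s, O) = -3*s*O = -3*O*s)
√(x(-17, -6) - 453) = √(-3*(-6)*(-17) - 453) = √(-306 - 453) = √(-759) = I*√759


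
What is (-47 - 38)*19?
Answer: -1615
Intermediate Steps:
(-47 - 38)*19 = -85*19 = -1615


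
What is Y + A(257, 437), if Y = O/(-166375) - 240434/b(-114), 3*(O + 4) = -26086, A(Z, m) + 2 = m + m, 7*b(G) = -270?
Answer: 31918912607/4492125 ≈ 7105.5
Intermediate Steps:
b(G) = -270/7 (b(G) = (⅐)*(-270) = -270/7)
A(Z, m) = -2 + 2*m (A(Z, m) = -2 + (m + m) = -2 + 2*m)
O = -26098/3 (O = -4 + (⅓)*(-26086) = -4 - 26086/3 = -26098/3 ≈ -8699.3)
Y = 28001779607/4492125 (Y = -26098/3/(-166375) - 240434/(-270/7) = -26098/3*(-1/166375) - 240434*(-7/270) = 26098/499125 + 841519/135 = 28001779607/4492125 ≈ 6233.5)
Y + A(257, 437) = 28001779607/4492125 + (-2 + 2*437) = 28001779607/4492125 + (-2 + 874) = 28001779607/4492125 + 872 = 31918912607/4492125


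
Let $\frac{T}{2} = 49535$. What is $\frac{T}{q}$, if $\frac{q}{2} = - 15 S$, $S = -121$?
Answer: $\frac{9907}{363} \approx 27.292$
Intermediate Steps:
$T = 99070$ ($T = 2 \cdot 49535 = 99070$)
$q = 3630$ ($q = 2 \left(\left(-15\right) \left(-121\right)\right) = 2 \cdot 1815 = 3630$)
$\frac{T}{q} = \frac{99070}{3630} = 99070 \cdot \frac{1}{3630} = \frac{9907}{363}$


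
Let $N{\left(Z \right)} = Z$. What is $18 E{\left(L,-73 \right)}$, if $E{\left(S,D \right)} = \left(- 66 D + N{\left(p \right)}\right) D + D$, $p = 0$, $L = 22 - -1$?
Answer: $-6332166$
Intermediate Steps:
$L = 23$ ($L = 22 + 1 = 23$)
$E{\left(S,D \right)} = D - 66 D^{2}$ ($E{\left(S,D \right)} = \left(- 66 D + 0\right) D + D = - 66 D D + D = - 66 D^{2} + D = D - 66 D^{2}$)
$18 E{\left(L,-73 \right)} = 18 \left(- 73 \left(1 - -4818\right)\right) = 18 \left(- 73 \left(1 + 4818\right)\right) = 18 \left(\left(-73\right) 4819\right) = 18 \left(-351787\right) = -6332166$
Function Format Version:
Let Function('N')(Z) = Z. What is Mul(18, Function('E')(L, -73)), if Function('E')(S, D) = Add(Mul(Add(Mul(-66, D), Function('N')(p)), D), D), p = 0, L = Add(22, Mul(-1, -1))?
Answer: -6332166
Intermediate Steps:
L = 23 (L = Add(22, 1) = 23)
Function('E')(S, D) = Add(D, Mul(-66, Pow(D, 2))) (Function('E')(S, D) = Add(Mul(Add(Mul(-66, D), 0), D), D) = Add(Mul(Mul(-66, D), D), D) = Add(Mul(-66, Pow(D, 2)), D) = Add(D, Mul(-66, Pow(D, 2))))
Mul(18, Function('E')(L, -73)) = Mul(18, Mul(-73, Add(1, Mul(-66, -73)))) = Mul(18, Mul(-73, Add(1, 4818))) = Mul(18, Mul(-73, 4819)) = Mul(18, -351787) = -6332166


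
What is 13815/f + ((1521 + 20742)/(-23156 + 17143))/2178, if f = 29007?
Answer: 607002677/1279073334 ≈ 0.47456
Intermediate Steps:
13815/f + ((1521 + 20742)/(-23156 + 17143))/2178 = 13815/29007 + ((1521 + 20742)/(-23156 + 17143))/2178 = 13815*(1/29007) + (22263/(-6013))*(1/2178) = 1535/3223 + (22263*(-1/6013))*(1/2178) = 1535/3223 - 22263/6013*1/2178 = 1535/3223 - 7421/4365438 = 607002677/1279073334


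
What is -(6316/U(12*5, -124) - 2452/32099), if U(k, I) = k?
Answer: -50647541/481485 ≈ -105.19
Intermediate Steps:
-(6316/U(12*5, -124) - 2452/32099) = -(6316/((12*5)) - 2452/32099) = -(6316/60 - 2452*1/32099) = -(6316*(1/60) - 2452/32099) = -(1579/15 - 2452/32099) = -1*50647541/481485 = -50647541/481485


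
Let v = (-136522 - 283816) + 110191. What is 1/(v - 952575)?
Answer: -1/1262722 ≈ -7.9194e-7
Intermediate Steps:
v = -310147 (v = -420338 + 110191 = -310147)
1/(v - 952575) = 1/(-310147 - 952575) = 1/(-1262722) = -1/1262722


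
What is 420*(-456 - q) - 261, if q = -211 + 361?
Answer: -254781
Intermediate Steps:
q = 150
420*(-456 - q) - 261 = 420*(-456 - 1*150) - 261 = 420*(-456 - 150) - 261 = 420*(-606) - 261 = -254520 - 261 = -254781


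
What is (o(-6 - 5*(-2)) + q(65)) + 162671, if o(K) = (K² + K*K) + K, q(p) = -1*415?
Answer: 162292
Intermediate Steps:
q(p) = -415
o(K) = K + 2*K² (o(K) = (K² + K²) + K = 2*K² + K = K + 2*K²)
(o(-6 - 5*(-2)) + q(65)) + 162671 = ((-6 - 5*(-2))*(1 + 2*(-6 - 5*(-2))) - 415) + 162671 = ((-6 + 10)*(1 + 2*(-6 + 10)) - 415) + 162671 = (4*(1 + 2*4) - 415) + 162671 = (4*(1 + 8) - 415) + 162671 = (4*9 - 415) + 162671 = (36 - 415) + 162671 = -379 + 162671 = 162292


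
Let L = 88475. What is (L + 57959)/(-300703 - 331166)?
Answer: -146434/631869 ≈ -0.23175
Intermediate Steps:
(L + 57959)/(-300703 - 331166) = (88475 + 57959)/(-300703 - 331166) = 146434/(-631869) = 146434*(-1/631869) = -146434/631869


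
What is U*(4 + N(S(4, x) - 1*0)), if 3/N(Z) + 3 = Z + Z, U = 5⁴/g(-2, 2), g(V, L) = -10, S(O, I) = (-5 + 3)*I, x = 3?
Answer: -475/2 ≈ -237.50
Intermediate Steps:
S(O, I) = -2*I
U = -125/2 (U = 5⁴/(-10) = 625*(-⅒) = -125/2 ≈ -62.500)
N(Z) = 3/(-3 + 2*Z) (N(Z) = 3/(-3 + (Z + Z)) = 3/(-3 + 2*Z))
U*(4 + N(S(4, x) - 1*0)) = -125*(4 + 3/(-3 + 2*(-2*3 - 1*0)))/2 = -125*(4 + 3/(-3 + 2*(-6 + 0)))/2 = -125*(4 + 3/(-3 + 2*(-6)))/2 = -125*(4 + 3/(-3 - 12))/2 = -125*(4 + 3/(-15))/2 = -125*(4 + 3*(-1/15))/2 = -125*(4 - ⅕)/2 = -125/2*19/5 = -475/2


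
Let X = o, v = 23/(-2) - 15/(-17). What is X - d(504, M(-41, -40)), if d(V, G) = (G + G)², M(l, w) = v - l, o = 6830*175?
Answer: 344360161/289 ≈ 1.1916e+6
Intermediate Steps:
o = 1195250
v = -361/34 (v = 23*(-½) - 15*(-1/17) = -23/2 + 15/17 = -361/34 ≈ -10.618)
X = 1195250
M(l, w) = -361/34 - l
d(V, G) = 4*G² (d(V, G) = (2*G)² = 4*G²)
X - d(504, M(-41, -40)) = 1195250 - 4*(-361/34 - 1*(-41))² = 1195250 - 4*(-361/34 + 41)² = 1195250 - 4*(1033/34)² = 1195250 - 4*1067089/1156 = 1195250 - 1*1067089/289 = 1195250 - 1067089/289 = 344360161/289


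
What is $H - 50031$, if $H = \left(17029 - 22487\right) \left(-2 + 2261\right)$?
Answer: $-12379653$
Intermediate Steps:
$H = -12329622$ ($H = \left(-5458\right) 2259 = -12329622$)
$H - 50031 = -12329622 - 50031 = -12379653$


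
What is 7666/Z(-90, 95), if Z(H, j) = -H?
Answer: 3833/45 ≈ 85.178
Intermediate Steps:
7666/Z(-90, 95) = 7666/((-1*(-90))) = 7666/90 = 7666*(1/90) = 3833/45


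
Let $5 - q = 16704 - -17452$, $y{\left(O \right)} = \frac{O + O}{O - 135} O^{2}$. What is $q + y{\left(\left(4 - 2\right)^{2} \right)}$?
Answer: $- \frac{4473909}{131} \approx -34152.0$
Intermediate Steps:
$y{\left(O \right)} = \frac{2 O^{3}}{-135 + O}$ ($y{\left(O \right)} = \frac{2 O}{-135 + O} O^{2} = \frac{2 O^{3}}{-135 + O}$)
$q = -34151$ ($q = 5 - \left(16704 - -17452\right) = 5 - \left(16704 + 17452\right) = 5 - 34156 = -34151$)
$q + y{\left(\left(4 - 2\right)^{2} \right)} = -34151 + \frac{2 \left(\left(4 - 2\right)^{2}\right)^{3}}{-135 + \left(4 - 2\right)^{2}} = -34151 + \frac{2 \left(2^{2}\right)^{3}}{-135 + 2^{2}} = -34151 + \frac{2 \cdot 4^{3}}{-135 + 4} = -34151 + 2 \cdot 64 \frac{1}{-131} = -34151 + 2 \cdot 64 \left(- \frac{1}{131}\right) = -34151 - \frac{128}{131} = - \frac{4473909}{131}$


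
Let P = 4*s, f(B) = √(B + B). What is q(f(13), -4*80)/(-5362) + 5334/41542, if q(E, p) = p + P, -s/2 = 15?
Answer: 11719847/55687051 ≈ 0.21046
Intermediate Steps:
s = -30 (s = -2*15 = -30)
f(B) = √2*√B (f(B) = √(2*B) = √2*√B)
P = -120 (P = 4*(-30) = -120)
q(E, p) = -120 + p (q(E, p) = p - 120 = -120 + p)
q(f(13), -4*80)/(-5362) + 5334/41542 = (-120 - 4*80)/(-5362) + 5334/41542 = (-120 - 320)*(-1/5362) + 5334*(1/41542) = -440*(-1/5362) + 2667/20771 = 220/2681 + 2667/20771 = 11719847/55687051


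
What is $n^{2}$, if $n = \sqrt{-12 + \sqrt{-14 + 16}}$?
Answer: $-12 + \sqrt{2} \approx -10.586$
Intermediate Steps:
$n = \sqrt{-12 + \sqrt{2}} \approx 3.2536 i$
$n^{2} = \left(\sqrt{-12 + \sqrt{2}}\right)^{2} = -12 + \sqrt{2}$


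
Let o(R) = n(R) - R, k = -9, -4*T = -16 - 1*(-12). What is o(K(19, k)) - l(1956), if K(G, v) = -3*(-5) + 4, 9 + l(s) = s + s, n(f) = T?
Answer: -3921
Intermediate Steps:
T = 1 (T = -(-16 - 1*(-12))/4 = -(-16 + 12)/4 = -¼*(-4) = 1)
n(f) = 1
l(s) = -9 + 2*s (l(s) = -9 + (s + s) = -9 + 2*s)
K(G, v) = 19 (K(G, v) = 15 + 4 = 19)
o(R) = 1 - R
o(K(19, k)) - l(1956) = (1 - 1*19) - (-9 + 2*1956) = (1 - 19) - (-9 + 3912) = -18 - 1*3903 = -18 - 3903 = -3921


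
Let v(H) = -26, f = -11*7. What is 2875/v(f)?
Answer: -2875/26 ≈ -110.58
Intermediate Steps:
f = -77
2875/v(f) = 2875/(-26) = 2875*(-1/26) = -2875/26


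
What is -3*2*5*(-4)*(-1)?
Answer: -120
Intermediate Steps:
-3*2*5*(-4)*(-1) = -30*(-4)*(-1) = -3*(-40)*(-1) = 120*(-1) = -120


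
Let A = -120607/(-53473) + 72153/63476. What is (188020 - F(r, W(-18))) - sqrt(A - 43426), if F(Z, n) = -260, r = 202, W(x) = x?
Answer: 188280 - I*sqrt(2552395874287956439911)/242446582 ≈ 1.8828e+5 - 208.38*I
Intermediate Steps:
A = 1644841043/484893164 (A = -120607*(-1/53473) + 72153*(1/63476) = 120607/53473 + 72153/63476 = 1644841043/484893164 ≈ 3.3922)
(188020 - F(r, W(-18))) - sqrt(A - 43426) = (188020 - 1*(-260)) - sqrt(1644841043/484893164 - 43426) = (188020 + 260) - sqrt(-21055325698821/484893164) = 188280 - I*sqrt(2552395874287956439911)/242446582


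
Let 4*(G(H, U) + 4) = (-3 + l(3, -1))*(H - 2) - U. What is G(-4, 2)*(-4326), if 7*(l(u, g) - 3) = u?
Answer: 22248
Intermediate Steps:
l(u, g) = 3 + u/7
G(H, U) = -59/14 - U/4 + 3*H/28 (G(H, U) = -4 + ((-3 + (3 + (⅐)*3))*(H - 2) - U)/4 = -4 + ((-3 + (3 + 3/7))*(-2 + H) - U)/4 = -4 + ((-3 + 24/7)*(-2 + H) - U)/4 = -4 + (3*(-2 + H)/7 - U)/4 = -4 + ((-6/7 + 3*H/7) - U)/4 = -4 + (-6/7 - U + 3*H/7)/4 = -4 + (-3/14 - U/4 + 3*H/28) = -59/14 - U/4 + 3*H/28)
G(-4, 2)*(-4326) = (-59/14 - ¼*2 + (3/28)*(-4))*(-4326) = (-59/14 - ½ - 3/7)*(-4326) = -36/7*(-4326) = 22248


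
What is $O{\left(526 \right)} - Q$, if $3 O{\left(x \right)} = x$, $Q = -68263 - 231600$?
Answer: $\frac{900115}{3} \approx 3.0004 \cdot 10^{5}$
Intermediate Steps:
$Q = -299863$
$O{\left(x \right)} = \frac{x}{3}$
$O{\left(526 \right)} - Q = \frac{1}{3} \cdot 526 - -299863 = \frac{526}{3} + 299863 = \frac{900115}{3}$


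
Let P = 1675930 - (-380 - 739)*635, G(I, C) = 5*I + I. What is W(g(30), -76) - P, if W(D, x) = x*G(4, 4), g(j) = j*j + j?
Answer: -2388319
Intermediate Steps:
g(j) = j + j² (g(j) = j² + j = j + j²)
G(I, C) = 6*I
P = 2386495 (P = 1675930 - (-1119)*635 = 1675930 - 1*(-710565) = 1675930 + 710565 = 2386495)
W(D, x) = 24*x (W(D, x) = x*(6*4) = x*24 = 24*x)
W(g(30), -76) - P = 24*(-76) - 1*2386495 = -1824 - 2386495 = -2388319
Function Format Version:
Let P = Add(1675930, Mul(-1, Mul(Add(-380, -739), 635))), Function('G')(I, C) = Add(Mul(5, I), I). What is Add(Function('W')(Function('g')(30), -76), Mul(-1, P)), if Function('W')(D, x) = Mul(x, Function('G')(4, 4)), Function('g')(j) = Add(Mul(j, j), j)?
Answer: -2388319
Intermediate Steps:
Function('g')(j) = Add(j, Pow(j, 2)) (Function('g')(j) = Add(Pow(j, 2), j) = Add(j, Pow(j, 2)))
Function('G')(I, C) = Mul(6, I)
P = 2386495 (P = Add(1675930, Mul(-1, Mul(-1119, 635))) = Add(1675930, Mul(-1, -710565)) = Add(1675930, 710565) = 2386495)
Function('W')(D, x) = Mul(24, x) (Function('W')(D, x) = Mul(x, Mul(6, 4)) = Mul(x, 24) = Mul(24, x))
Add(Function('W')(Function('g')(30), -76), Mul(-1, P)) = Add(Mul(24, -76), Mul(-1, 2386495)) = Add(-1824, -2386495) = -2388319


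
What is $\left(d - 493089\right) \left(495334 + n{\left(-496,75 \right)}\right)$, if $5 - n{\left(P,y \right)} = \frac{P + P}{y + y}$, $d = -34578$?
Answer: $- \frac{6534438343769}{25} \approx -2.6138 \cdot 10^{11}$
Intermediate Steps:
$n{\left(P,y \right)} = 5 - \frac{P}{y}$ ($n{\left(P,y \right)} = 5 - \frac{P + P}{y + y} = 5 - \frac{2 P}{2 y} = 5 - 2 P \frac{1}{2 y} = 5 - \frac{P}{y}$)
$\left(d - 493089\right) \left(495334 + n{\left(-496,75 \right)}\right) = \left(-34578 - 493089\right) \left(495334 - \left(-5 - \frac{496}{75}\right)\right) = - 527667 \left(495334 - \left(-5 - \frac{496}{75}\right)\right) = - 527667 \left(495334 + \left(5 + \frac{496}{75}\right)\right) = - 527667 \left(495334 + \frac{871}{75}\right) = \left(-527667\right) \frac{37150921}{75} = - \frac{6534438343769}{25}$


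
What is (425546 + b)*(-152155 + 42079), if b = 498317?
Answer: -101695143588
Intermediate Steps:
(425546 + b)*(-152155 + 42079) = (425546 + 498317)*(-152155 + 42079) = 923863*(-110076) = -101695143588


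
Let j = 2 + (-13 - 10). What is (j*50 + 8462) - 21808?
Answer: -14396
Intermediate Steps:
j = -21 (j = 2 - 23 = -21)
(j*50 + 8462) - 21808 = (-21*50 + 8462) - 21808 = (-1050 + 8462) - 21808 = 7412 - 21808 = -14396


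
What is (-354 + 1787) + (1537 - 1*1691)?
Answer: 1279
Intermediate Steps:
(-354 + 1787) + (1537 - 1*1691) = 1433 + (1537 - 1691) = 1433 - 154 = 1279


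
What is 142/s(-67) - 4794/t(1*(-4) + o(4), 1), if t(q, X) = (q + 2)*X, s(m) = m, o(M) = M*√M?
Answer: -53675/67 ≈ -801.12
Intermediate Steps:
o(M) = M^(3/2)
t(q, X) = X*(2 + q) (t(q, X) = (2 + q)*X = X*(2 + q))
142/s(-67) - 4794/t(1*(-4) + o(4), 1) = 142/(-67) - 4794/(2 + (1*(-4) + 4^(3/2))) = 142*(-1/67) - 4794/(2 + (-4 + 8)) = -142/67 - 4794/(2 + 4) = -142/67 - 4794/(1*6) = -142/67 - 4794/6 = -142/67 - 4794*⅙ = -142/67 - 799 = -53675/67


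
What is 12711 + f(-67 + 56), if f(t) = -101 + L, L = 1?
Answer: 12611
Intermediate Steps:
f(t) = -100 (f(t) = -101 + 1 = -100)
12711 + f(-67 + 56) = 12711 - 100 = 12611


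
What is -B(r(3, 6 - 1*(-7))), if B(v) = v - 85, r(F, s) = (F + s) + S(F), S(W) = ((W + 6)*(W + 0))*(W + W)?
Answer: -93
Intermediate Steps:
S(W) = 2*W²*(6 + W) (S(W) = ((6 + W)*W)*(2*W) = (W*(6 + W))*(2*W) = 2*W²*(6 + W))
r(F, s) = F + s + 2*F²*(6 + F) (r(F, s) = (F + s) + 2*F²*(6 + F) = F + s + 2*F²*(6 + F))
B(v) = -85 + v
-B(r(3, 6 - 1*(-7))) = -(-85 + (3 + (6 - 1*(-7)) + 2*3²*(6 + 3))) = -(-85 + (3 + (6 + 7) + 2*9*9)) = -(-85 + (3 + 13 + 162)) = -(-85 + 178) = -1*93 = -93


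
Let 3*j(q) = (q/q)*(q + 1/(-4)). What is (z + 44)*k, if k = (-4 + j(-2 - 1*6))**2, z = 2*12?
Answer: 12393/4 ≈ 3098.3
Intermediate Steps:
z = 24
j(q) = -1/12 + q/3 (j(q) = ((q/q)*(q + 1/(-4)))/3 = (1*(q - 1/4))/3 = (1*(-1/4 + q))/3 = (-1/4 + q)/3 = -1/12 + q/3)
k = 729/16 (k = (-4 + (-1/12 + (-2 - 1*6)/3))**2 = (-4 + (-1/12 + (-2 - 6)/3))**2 = (-4 + (-1/12 + (1/3)*(-8)))**2 = (-4 + (-1/12 - 8/3))**2 = (-4 - 11/4)**2 = (-27/4)**2 = 729/16 ≈ 45.563)
(z + 44)*k = (24 + 44)*(729/16) = 68*(729/16) = 12393/4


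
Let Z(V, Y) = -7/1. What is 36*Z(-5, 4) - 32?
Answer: -284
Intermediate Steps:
Z(V, Y) = -7 (Z(V, Y) = -7*1 = -7)
36*Z(-5, 4) - 32 = 36*(-7) - 32 = -252 - 32 = -284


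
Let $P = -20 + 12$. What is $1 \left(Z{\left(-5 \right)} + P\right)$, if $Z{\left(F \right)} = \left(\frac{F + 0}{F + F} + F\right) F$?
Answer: $\frac{29}{2} \approx 14.5$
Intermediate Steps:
$Z{\left(F \right)} = F \left(\frac{1}{2} + F\right)$ ($Z{\left(F \right)} = \left(\frac{F}{2 F} + F\right) F = \left(F \frac{1}{2 F} + F\right) F = \left(\frac{1}{2} + F\right) F = F \left(\frac{1}{2} + F\right)$)
$P = -8$
$1 \left(Z{\left(-5 \right)} + P\right) = 1 \left(- 5 \left(\frac{1}{2} - 5\right) - 8\right) = 1 \left(\left(-5\right) \left(- \frac{9}{2}\right) - 8\right) = 1 \left(\frac{45}{2} - 8\right) = 1 \cdot \frac{29}{2} = \frac{29}{2}$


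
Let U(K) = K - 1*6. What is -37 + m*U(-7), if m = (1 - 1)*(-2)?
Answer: -37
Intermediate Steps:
U(K) = -6 + K (U(K) = K - 6 = -6 + K)
m = 0 (m = 0*(-2) = 0)
-37 + m*U(-7) = -37 + 0*(-6 - 7) = -37 + 0*(-13) = -37 + 0 = -37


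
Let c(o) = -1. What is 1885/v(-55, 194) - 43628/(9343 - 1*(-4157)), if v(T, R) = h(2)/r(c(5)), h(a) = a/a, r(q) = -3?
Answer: -19096532/3375 ≈ -5658.2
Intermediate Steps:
h(a) = 1
v(T, R) = -1/3 (v(T, R) = 1/(-3) = 1*(-1/3) = -1/3)
1885/v(-55, 194) - 43628/(9343 - 1*(-4157)) = 1885/(-1/3) - 43628/(9343 - 1*(-4157)) = 1885*(-3) - 43628/(9343 + 4157) = -5655 - 43628/13500 = -5655 - 43628*1/13500 = -5655 - 10907/3375 = -19096532/3375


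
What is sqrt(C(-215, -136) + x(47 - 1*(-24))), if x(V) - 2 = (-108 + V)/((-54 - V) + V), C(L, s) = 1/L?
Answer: sqrt(40146090)/3870 ≈ 1.6372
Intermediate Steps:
C(L, s) = 1/L
x(V) = 4 - V/54 (x(V) = 2 + (-108 + V)/((-54 - V) + V) = 2 + (-108 + V)/(-54) = 2 + (-108 + V)*(-1/54) = 2 + (2 - V/54) = 4 - V/54)
sqrt(C(-215, -136) + x(47 - 1*(-24))) = sqrt(1/(-215) + (4 - (47 - 1*(-24))/54)) = sqrt(-1/215 + (4 - (47 + 24)/54)) = sqrt(-1/215 + (4 - 1/54*71)) = sqrt(-1/215 + (4 - 71/54)) = sqrt(-1/215 + 145/54) = sqrt(31121/11610) = sqrt(40146090)/3870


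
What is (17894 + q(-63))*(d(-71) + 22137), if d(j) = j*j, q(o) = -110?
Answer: 483333552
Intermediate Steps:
d(j) = j²
(17894 + q(-63))*(d(-71) + 22137) = (17894 - 110)*((-71)² + 22137) = 17784*(5041 + 22137) = 17784*27178 = 483333552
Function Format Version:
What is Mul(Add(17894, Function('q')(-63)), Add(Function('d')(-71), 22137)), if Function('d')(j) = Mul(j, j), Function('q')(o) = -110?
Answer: 483333552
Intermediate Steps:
Function('d')(j) = Pow(j, 2)
Mul(Add(17894, Function('q')(-63)), Add(Function('d')(-71), 22137)) = Mul(Add(17894, -110), Add(Pow(-71, 2), 22137)) = Mul(17784, Add(5041, 22137)) = Mul(17784, 27178) = 483333552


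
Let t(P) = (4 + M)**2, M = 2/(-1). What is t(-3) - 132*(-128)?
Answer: 16900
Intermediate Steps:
M = -2 (M = 2*(-1) = -2)
t(P) = 4 (t(P) = (4 - 2)**2 = 2**2 = 4)
t(-3) - 132*(-128) = 4 - 132*(-128) = 4 + 16896 = 16900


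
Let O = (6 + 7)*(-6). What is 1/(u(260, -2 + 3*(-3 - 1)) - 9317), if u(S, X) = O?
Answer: -1/9395 ≈ -0.00010644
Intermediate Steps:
O = -78 (O = 13*(-6) = -78)
u(S, X) = -78
1/(u(260, -2 + 3*(-3 - 1)) - 9317) = 1/(-78 - 9317) = 1/(-9395) = -1/9395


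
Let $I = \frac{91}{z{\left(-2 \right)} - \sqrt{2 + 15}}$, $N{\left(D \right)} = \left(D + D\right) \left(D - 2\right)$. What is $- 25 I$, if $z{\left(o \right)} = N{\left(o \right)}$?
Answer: $\frac{2275}{-16 + \sqrt{17}} \approx -191.55$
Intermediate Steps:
$N{\left(D \right)} = 2 D \left(-2 + D\right)$
$z{\left(o \right)} = 2 o \left(-2 + o\right)$
$I = \frac{91}{16 - \sqrt{17}}$ ($I = \frac{91}{2 \left(-2\right) \left(-2 - 2\right) - \sqrt{2 + 15}} = \frac{91}{2 \left(-2\right) \left(-4\right) - \sqrt{17}} = \frac{91}{16 - \sqrt{17}} \approx 7.6619$)
$- 25 I = - 25 \left(\frac{1456}{239} + \frac{91 \sqrt{17}}{239}\right) = - \frac{36400}{239} - \frac{2275 \sqrt{17}}{239}$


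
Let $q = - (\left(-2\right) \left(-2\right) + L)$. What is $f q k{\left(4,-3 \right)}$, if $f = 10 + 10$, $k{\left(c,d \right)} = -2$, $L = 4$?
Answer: $320$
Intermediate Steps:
$f = 20$
$q = -8$ ($q = - (\left(-2\right) \left(-2\right) + 4) = - (4 + 4) = \left(-1\right) 8 = -8$)
$f q k{\left(4,-3 \right)} = 20 \left(-8\right) \left(-2\right) = \left(-160\right) \left(-2\right) = 320$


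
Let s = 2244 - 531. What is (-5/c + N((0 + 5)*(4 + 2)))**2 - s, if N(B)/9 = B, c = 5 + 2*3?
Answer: 8583952/121 ≈ 70942.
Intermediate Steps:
c = 11 (c = 5 + 6 = 11)
s = 1713
N(B) = 9*B
(-5/c + N((0 + 5)*(4 + 2)))**2 - s = (-5/11 + 9*((0 + 5)*(4 + 2)))**2 - 1*1713 = (-5*1/11 + 9*(5*6))**2 - 1713 = (-5/11 + 9*30)**2 - 1713 = (-5/11 + 270)**2 - 1713 = (2965/11)**2 - 1713 = 8791225/121 - 1713 = 8583952/121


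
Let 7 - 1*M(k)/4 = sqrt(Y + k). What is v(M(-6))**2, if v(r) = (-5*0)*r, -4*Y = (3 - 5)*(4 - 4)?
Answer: 0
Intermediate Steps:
Y = 0 (Y = -(3 - 5)*(4 - 4)/4 = -(-1)*0/2 = -1/4*0 = 0)
M(k) = 28 - 4*sqrt(k) (M(k) = 28 - 4*sqrt(0 + k) = 28 - 4*sqrt(k))
v(r) = 0 (v(r) = 0*r = 0)
v(M(-6))**2 = 0**2 = 0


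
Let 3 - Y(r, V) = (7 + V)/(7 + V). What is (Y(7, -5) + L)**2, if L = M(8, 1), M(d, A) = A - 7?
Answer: 16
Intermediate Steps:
Y(r, V) = 2 (Y(r, V) = 3 - (7 + V)/(7 + V) = 3 - 1*1 = 3 - 1 = 2)
M(d, A) = -7 + A
L = -6 (L = -7 + 1 = -6)
(Y(7, -5) + L)**2 = (2 - 6)**2 = (-4)**2 = 16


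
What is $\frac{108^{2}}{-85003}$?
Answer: $- \frac{11664}{85003} \approx -0.13722$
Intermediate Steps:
$\frac{108^{2}}{-85003} = 11664 \left(- \frac{1}{85003}\right) = - \frac{11664}{85003}$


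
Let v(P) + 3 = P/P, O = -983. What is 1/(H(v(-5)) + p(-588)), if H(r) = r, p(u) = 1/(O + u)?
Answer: -1571/3143 ≈ -0.49984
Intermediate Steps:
v(P) = -2 (v(P) = -3 + P/P = -3 + 1 = -2)
p(u) = 1/(-983 + u)
1/(H(v(-5)) + p(-588)) = 1/(-2 + 1/(-983 - 588)) = 1/(-2 + 1/(-1571)) = 1/(-2 - 1/1571) = 1/(-3143/1571) = -1571/3143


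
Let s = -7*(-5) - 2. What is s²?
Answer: 1089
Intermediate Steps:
s = 33 (s = 35 - 2 = 33)
s² = 33² = 1089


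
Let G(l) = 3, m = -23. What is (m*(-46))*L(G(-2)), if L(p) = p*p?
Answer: 9522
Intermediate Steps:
L(p) = p**2
(m*(-46))*L(G(-2)) = -23*(-46)*3**2 = 1058*9 = 9522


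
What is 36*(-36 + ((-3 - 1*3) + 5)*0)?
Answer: -1296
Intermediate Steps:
36*(-36 + ((-3 - 1*3) + 5)*0) = 36*(-36 + ((-3 - 3) + 5)*0) = 36*(-36 + (-6 + 5)*0) = 36*(-36 - 1*0) = 36*(-36 + 0) = 36*(-36) = -1296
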